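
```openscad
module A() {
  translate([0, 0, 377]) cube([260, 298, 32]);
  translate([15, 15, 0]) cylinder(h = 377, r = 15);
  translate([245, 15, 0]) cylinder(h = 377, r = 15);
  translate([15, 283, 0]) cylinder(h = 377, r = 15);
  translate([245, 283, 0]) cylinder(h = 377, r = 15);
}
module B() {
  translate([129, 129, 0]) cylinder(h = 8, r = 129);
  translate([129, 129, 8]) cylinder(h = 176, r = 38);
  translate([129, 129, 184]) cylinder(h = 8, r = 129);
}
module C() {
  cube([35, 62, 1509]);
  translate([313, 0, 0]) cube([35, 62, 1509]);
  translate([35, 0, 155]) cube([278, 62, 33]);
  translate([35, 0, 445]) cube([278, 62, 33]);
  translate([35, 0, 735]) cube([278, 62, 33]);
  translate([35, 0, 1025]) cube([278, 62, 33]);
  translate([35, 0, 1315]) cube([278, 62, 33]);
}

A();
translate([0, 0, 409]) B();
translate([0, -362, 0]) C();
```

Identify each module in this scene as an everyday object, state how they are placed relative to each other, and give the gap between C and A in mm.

The ladder's nearest face is 300 mm from the stool's −y face.

A is a stool. B is a spool. C is a ladder. The spool is on top of the stool. The ladder is on the floor beside the stool on its −y side. The gap between the ladder and the stool is 300 mm.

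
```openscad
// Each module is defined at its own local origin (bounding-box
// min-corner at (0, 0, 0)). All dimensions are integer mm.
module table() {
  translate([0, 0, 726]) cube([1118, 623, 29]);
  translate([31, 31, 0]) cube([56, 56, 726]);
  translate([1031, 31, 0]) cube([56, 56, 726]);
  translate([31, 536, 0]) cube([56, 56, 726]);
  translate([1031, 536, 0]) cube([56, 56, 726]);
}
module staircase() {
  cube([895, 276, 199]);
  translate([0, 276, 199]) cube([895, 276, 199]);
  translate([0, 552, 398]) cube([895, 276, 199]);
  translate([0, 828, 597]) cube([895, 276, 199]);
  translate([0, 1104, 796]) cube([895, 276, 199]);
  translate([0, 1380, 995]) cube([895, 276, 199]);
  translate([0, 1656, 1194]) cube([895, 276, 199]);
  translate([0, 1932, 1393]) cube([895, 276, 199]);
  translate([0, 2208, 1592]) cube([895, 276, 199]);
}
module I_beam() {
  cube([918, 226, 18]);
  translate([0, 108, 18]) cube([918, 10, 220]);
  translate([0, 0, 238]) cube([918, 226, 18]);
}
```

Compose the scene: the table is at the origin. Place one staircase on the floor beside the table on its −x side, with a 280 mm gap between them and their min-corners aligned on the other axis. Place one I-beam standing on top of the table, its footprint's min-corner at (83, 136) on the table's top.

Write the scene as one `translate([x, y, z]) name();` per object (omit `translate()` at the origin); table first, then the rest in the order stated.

table();
translate([-1175, 0, 0]) staircase();
translate([83, 136, 755]) I_beam();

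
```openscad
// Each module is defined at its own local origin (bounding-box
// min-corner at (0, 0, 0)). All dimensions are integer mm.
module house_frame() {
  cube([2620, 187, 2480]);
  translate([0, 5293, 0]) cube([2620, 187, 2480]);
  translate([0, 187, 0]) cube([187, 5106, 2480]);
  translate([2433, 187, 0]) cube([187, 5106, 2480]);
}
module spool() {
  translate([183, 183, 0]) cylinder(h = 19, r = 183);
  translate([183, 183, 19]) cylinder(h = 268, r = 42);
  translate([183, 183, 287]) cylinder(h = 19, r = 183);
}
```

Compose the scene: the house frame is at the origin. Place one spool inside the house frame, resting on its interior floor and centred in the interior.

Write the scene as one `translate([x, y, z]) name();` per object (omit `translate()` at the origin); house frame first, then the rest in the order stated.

house_frame();
translate([1127, 2557, 0]) spool();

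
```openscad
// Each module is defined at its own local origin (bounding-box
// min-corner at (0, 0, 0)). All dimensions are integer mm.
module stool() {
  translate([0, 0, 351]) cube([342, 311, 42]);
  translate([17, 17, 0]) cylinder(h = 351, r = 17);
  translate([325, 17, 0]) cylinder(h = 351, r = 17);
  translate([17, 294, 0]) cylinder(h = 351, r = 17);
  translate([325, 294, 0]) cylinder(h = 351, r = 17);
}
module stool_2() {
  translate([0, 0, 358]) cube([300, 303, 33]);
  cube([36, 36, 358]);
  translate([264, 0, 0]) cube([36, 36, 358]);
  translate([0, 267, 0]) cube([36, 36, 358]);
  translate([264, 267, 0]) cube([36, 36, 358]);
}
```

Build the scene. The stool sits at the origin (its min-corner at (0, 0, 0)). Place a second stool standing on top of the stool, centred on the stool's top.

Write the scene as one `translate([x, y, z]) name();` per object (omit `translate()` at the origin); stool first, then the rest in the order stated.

stool();
translate([21, 4, 393]) stool_2();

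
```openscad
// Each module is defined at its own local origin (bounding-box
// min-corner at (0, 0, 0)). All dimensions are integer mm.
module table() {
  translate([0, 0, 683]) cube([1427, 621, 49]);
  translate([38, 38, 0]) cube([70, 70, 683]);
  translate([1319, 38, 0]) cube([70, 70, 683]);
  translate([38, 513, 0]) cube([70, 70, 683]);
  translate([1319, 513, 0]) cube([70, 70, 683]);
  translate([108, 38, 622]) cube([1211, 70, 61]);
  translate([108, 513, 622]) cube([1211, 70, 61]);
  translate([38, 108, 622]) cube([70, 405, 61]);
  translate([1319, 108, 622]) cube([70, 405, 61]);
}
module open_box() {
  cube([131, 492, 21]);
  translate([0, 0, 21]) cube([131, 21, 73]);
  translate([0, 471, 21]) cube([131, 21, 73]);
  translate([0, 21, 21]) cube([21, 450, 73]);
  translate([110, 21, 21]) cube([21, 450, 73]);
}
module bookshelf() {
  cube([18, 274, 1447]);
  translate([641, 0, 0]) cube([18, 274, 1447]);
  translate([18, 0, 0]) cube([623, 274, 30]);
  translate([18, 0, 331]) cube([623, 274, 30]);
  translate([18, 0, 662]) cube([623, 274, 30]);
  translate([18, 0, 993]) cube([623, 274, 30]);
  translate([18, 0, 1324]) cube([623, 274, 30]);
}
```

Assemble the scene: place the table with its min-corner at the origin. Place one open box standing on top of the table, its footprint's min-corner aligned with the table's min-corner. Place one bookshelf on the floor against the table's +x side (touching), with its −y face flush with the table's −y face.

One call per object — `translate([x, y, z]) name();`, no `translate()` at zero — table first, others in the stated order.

table();
translate([0, 0, 732]) open_box();
translate([1427, 0, 0]) bookshelf();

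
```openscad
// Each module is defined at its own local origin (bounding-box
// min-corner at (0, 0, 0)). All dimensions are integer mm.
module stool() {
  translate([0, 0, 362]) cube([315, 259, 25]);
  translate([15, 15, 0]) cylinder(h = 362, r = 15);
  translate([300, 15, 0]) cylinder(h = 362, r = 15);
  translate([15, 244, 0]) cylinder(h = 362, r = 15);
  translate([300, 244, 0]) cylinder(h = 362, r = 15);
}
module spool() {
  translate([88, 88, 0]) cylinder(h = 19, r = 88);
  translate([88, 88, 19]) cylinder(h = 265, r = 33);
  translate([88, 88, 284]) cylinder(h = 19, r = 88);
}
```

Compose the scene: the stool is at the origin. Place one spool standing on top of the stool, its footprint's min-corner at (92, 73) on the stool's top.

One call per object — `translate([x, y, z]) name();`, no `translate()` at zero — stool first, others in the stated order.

stool();
translate([92, 73, 387]) spool();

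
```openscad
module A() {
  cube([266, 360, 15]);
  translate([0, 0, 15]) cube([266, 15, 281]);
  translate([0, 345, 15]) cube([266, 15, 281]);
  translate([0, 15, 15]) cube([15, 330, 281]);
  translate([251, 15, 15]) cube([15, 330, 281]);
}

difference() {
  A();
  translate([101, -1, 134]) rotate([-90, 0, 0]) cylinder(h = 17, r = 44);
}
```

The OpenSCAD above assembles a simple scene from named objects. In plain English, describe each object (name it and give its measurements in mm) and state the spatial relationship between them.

A is an open-topped rectangular box: outside dimensions 266×360×296 mm, with a uniform wall and base thickness of 15 mm. The base is a full 266×360 slab on the floor; four walls sit on top of the base. The front and back walls (the −y and +y sides) span the full width; the two side walls fit between them.

The open box has a circular hole of radius 44 mm through its front wall, centred at (x = 101, z = 134).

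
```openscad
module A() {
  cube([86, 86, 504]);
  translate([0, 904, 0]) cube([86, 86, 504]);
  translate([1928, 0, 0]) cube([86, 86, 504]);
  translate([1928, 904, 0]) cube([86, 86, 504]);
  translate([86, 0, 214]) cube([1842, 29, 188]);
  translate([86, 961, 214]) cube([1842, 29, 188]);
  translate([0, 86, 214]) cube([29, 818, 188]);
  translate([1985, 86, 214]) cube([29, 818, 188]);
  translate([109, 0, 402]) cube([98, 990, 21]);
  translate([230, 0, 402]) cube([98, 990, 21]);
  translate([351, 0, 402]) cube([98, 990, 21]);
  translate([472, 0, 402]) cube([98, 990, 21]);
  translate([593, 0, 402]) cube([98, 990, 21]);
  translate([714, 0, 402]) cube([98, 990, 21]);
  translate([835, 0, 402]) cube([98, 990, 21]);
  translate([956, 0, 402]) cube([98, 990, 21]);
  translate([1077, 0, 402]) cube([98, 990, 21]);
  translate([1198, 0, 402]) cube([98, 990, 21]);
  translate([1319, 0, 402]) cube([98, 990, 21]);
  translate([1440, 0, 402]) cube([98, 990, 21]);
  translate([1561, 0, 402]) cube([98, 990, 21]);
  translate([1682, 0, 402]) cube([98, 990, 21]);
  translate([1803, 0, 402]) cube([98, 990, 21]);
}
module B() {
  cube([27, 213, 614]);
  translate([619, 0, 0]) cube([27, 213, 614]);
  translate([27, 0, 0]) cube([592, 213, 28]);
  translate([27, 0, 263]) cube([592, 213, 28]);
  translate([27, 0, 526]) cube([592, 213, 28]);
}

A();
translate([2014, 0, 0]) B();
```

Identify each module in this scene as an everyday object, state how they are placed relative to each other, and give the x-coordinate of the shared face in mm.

The bed frame's +x face and the bookshelf's −x face are both at x = 2014 mm.

A is a bed frame. B is a bookshelf. The bookshelf is against the bed frame's +x side, with their −y faces flush. The x-coordinate of the shared face is 2014 mm.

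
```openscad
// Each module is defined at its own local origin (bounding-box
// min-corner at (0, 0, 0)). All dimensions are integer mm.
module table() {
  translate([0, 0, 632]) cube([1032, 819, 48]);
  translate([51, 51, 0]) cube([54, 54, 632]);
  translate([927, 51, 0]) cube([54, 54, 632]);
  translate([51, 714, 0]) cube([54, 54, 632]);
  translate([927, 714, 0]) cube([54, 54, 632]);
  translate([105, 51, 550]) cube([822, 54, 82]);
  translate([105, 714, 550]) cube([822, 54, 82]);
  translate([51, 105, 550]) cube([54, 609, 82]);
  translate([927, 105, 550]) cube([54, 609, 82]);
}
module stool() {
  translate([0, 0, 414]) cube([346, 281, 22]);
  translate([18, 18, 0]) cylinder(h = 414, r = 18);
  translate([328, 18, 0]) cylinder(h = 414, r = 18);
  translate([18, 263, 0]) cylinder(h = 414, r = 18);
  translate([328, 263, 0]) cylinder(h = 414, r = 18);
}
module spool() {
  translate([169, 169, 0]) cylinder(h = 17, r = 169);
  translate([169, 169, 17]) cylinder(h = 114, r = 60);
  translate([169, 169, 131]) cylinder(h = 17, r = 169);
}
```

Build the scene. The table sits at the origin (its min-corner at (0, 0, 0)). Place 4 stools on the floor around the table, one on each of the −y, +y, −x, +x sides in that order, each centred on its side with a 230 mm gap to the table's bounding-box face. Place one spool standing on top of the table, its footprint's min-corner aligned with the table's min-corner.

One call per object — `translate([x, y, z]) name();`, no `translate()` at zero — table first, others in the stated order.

table();
translate([343, -511, 0]) stool();
translate([343, 1049, 0]) stool();
translate([-576, 269, 0]) stool();
translate([1262, 269, 0]) stool();
translate([0, 0, 680]) spool();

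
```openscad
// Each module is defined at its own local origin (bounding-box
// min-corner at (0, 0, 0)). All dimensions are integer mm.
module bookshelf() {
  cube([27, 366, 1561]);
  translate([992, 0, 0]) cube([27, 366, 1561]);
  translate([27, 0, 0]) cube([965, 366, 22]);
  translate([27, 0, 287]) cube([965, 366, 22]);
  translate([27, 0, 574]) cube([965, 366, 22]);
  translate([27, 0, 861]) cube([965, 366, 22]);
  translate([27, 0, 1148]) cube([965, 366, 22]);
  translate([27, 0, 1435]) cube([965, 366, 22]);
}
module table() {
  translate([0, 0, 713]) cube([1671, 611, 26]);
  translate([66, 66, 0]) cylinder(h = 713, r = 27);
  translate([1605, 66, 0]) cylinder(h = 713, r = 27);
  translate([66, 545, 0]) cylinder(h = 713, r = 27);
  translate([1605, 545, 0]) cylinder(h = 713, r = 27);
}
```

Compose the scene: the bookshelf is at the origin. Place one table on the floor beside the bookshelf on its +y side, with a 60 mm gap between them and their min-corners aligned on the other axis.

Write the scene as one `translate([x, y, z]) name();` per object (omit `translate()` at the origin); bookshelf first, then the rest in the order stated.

bookshelf();
translate([0, 426, 0]) table();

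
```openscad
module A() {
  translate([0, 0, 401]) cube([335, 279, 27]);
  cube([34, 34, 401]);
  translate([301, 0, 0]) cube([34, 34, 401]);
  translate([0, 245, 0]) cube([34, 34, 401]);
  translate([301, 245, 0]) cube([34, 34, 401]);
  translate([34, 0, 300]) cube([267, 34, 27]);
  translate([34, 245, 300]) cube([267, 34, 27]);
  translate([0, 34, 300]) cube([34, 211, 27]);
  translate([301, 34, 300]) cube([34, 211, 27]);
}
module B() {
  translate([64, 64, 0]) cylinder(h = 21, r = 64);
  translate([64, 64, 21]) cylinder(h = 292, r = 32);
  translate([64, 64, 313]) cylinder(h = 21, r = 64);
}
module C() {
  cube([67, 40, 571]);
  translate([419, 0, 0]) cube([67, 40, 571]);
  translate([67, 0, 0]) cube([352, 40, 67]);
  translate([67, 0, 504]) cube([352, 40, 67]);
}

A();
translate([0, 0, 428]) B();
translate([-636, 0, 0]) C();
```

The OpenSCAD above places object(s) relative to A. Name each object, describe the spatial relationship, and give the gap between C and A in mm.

A is a stool. B is a spool. C is a picture frame. The spool is on top of the stool. The picture frame is on the floor beside the stool on its −x side. The gap between the picture frame and the stool is 150 mm.

The picture frame's nearest face is 150 mm from the stool's −x face.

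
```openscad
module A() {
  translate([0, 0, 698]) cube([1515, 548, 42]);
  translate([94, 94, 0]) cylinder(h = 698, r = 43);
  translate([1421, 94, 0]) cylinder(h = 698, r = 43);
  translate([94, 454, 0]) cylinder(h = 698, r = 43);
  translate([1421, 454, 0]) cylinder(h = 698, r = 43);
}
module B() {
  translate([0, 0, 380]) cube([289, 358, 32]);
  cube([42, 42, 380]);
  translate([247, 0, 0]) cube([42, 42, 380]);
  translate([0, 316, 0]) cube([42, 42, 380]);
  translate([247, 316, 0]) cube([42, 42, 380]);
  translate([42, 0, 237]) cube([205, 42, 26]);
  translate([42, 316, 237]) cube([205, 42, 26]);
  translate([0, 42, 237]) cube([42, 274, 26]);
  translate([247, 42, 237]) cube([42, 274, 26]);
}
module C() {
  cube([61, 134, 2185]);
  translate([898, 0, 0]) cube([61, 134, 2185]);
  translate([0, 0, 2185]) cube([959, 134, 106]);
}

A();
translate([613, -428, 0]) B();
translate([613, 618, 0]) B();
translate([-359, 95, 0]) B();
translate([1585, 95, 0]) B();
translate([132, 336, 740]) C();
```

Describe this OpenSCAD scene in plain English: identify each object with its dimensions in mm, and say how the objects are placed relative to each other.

A is a table with a 1515×548 mm rectangular top, 42 mm thick, top surface at z = 740 mm, supported by four round legs of 86 mm diameter, each leg's bounding box inset 51 mm from the nearest pair of top edges, running from the floor.

B is a four-legged stool. The seat is a 289×358×32 mm slab whose top surface is at z = 412 mm; four square legs, each 42×42 mm in cross-section, run from the floor (z = 0) to the underside of the seat, each flush with a corner of the seat. Four stretchers, 42 mm wide and 26 mm tall, connect adjacent legs with their undersides at z = 237 mm, each running between the inner faces of the legs it joins and aligned with the legs' outer faces on the other axis.

C is a door frame. The clear opening is 837 mm wide and 2185 mm high. Two 61 mm wide jambs, 134 mm deep, stand either side of the opening from the floor to the top of the opening. A 106 mm thick head sits across the top of both jambs, spanning the full outside width of the frame.

Four stools sit around the table at the −y, +y, −x, +x sides. The door frame is on top of the table.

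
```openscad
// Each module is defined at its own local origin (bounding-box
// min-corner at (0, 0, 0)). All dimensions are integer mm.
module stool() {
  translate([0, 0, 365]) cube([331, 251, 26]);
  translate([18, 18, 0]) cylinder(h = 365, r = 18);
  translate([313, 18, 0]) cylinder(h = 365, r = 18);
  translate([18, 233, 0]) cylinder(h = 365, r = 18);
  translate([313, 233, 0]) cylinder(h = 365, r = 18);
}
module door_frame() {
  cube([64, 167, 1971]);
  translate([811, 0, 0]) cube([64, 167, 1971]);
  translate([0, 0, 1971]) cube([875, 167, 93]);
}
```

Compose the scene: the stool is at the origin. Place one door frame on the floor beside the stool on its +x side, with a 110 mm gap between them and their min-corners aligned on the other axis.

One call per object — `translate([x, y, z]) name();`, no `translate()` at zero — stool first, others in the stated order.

stool();
translate([441, 0, 0]) door_frame();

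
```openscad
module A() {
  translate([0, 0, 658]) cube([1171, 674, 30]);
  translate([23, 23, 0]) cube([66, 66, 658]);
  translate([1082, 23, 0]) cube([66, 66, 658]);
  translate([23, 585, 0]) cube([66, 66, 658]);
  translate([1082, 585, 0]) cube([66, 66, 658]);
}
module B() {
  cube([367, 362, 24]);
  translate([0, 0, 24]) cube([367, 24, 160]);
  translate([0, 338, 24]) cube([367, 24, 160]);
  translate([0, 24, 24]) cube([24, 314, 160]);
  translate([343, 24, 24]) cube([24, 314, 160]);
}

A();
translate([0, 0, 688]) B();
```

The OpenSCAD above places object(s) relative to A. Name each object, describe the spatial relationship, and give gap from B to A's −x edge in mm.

A is a table. B is an open box. The open box is on top of the table. The gap from the open box to the table's −x edge is 0 mm.

The open box's min-x is at 0; the table's min-x is 0; gap = 0 mm.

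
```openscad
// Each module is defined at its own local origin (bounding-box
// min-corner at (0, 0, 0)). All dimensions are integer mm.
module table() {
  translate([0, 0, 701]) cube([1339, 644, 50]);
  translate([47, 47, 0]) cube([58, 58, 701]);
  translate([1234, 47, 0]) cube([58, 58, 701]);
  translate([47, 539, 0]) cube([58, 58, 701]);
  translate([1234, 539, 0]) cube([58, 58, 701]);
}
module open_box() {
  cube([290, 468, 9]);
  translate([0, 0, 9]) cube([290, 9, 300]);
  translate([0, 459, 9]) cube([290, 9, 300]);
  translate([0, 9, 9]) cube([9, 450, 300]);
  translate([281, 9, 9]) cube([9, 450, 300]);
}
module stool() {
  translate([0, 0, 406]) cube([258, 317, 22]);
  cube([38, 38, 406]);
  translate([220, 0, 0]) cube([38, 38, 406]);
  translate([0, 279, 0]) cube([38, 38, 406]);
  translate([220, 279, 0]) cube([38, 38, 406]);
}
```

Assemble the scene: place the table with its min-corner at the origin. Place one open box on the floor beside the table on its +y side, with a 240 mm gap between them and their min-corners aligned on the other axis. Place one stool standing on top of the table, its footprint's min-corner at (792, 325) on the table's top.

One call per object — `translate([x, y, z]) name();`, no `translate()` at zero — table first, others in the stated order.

table();
translate([0, 884, 0]) open_box();
translate([792, 325, 751]) stool();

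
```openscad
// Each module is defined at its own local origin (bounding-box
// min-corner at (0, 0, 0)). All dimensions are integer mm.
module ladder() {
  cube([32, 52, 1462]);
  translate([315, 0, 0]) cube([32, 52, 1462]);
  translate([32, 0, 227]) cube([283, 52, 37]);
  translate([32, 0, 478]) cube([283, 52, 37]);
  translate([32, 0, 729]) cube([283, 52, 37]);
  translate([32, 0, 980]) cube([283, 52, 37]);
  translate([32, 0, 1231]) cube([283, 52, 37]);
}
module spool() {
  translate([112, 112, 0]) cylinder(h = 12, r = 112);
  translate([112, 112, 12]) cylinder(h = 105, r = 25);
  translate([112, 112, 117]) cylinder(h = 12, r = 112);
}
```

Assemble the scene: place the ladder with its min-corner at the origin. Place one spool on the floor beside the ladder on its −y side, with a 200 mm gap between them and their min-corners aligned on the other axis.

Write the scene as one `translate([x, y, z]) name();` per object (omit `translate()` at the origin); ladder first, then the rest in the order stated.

ladder();
translate([0, -424, 0]) spool();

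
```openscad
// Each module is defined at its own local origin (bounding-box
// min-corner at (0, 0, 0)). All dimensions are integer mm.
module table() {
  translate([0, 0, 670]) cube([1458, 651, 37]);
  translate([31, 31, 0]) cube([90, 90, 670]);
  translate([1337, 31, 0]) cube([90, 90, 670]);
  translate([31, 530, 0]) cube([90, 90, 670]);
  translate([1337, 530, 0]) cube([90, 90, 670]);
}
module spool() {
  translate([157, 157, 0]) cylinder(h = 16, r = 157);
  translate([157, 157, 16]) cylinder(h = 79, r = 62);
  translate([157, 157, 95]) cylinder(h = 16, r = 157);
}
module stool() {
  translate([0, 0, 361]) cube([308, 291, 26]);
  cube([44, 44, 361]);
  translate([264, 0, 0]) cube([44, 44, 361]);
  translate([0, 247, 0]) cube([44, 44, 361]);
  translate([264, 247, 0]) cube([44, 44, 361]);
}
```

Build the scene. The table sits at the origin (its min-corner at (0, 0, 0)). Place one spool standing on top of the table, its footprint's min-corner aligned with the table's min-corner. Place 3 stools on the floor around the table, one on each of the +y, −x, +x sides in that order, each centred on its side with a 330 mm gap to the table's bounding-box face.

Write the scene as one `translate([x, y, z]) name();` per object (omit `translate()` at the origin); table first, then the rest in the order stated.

table();
translate([0, 0, 707]) spool();
translate([575, 981, 0]) stool();
translate([-638, 180, 0]) stool();
translate([1788, 180, 0]) stool();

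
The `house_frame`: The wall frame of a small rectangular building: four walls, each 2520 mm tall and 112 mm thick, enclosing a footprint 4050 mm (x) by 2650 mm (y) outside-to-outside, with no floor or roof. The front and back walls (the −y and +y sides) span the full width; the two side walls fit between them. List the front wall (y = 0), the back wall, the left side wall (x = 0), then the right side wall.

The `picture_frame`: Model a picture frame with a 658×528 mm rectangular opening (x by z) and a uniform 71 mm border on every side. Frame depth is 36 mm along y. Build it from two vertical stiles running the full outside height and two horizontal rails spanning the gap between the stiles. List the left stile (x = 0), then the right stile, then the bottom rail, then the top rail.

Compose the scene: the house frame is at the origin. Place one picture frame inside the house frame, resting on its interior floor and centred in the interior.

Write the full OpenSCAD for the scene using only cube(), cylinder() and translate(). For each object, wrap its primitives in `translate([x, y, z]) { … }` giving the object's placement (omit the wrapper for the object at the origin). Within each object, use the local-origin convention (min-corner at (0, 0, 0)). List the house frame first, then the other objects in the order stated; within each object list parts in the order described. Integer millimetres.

cube([4050, 112, 2520]);
translate([0, 2538, 0]) cube([4050, 112, 2520]);
translate([0, 112, 0]) cube([112, 2426, 2520]);
translate([3938, 112, 0]) cube([112, 2426, 2520]);
translate([1625, 1307, 0]) {
  cube([71, 36, 670]);
  translate([729, 0, 0]) cube([71, 36, 670]);
  translate([71, 0, 0]) cube([658, 36, 71]);
  translate([71, 0, 599]) cube([658, 36, 71]);
}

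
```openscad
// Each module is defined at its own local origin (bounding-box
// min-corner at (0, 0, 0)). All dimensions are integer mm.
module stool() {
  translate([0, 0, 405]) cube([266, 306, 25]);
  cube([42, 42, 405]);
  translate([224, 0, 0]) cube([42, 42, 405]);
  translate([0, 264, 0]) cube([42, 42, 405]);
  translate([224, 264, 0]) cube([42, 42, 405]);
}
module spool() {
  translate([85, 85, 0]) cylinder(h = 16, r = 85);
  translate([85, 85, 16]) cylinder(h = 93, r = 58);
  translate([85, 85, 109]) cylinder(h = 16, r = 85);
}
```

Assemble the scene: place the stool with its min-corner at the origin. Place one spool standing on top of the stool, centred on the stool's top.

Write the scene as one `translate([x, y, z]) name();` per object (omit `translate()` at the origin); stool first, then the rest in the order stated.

stool();
translate([48, 68, 430]) spool();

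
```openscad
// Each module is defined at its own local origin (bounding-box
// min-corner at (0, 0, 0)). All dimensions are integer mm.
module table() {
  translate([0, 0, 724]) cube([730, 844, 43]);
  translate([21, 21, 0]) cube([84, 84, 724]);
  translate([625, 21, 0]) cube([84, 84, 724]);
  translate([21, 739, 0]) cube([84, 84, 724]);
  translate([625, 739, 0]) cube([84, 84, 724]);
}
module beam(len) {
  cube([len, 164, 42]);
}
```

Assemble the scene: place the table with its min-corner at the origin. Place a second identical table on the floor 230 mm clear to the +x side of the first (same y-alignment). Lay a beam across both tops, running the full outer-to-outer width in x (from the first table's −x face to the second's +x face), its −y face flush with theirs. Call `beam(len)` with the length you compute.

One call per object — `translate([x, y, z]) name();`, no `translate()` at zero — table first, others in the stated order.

table();
translate([960, 0, 0]) table();
translate([0, 0, 767]) beam(1690);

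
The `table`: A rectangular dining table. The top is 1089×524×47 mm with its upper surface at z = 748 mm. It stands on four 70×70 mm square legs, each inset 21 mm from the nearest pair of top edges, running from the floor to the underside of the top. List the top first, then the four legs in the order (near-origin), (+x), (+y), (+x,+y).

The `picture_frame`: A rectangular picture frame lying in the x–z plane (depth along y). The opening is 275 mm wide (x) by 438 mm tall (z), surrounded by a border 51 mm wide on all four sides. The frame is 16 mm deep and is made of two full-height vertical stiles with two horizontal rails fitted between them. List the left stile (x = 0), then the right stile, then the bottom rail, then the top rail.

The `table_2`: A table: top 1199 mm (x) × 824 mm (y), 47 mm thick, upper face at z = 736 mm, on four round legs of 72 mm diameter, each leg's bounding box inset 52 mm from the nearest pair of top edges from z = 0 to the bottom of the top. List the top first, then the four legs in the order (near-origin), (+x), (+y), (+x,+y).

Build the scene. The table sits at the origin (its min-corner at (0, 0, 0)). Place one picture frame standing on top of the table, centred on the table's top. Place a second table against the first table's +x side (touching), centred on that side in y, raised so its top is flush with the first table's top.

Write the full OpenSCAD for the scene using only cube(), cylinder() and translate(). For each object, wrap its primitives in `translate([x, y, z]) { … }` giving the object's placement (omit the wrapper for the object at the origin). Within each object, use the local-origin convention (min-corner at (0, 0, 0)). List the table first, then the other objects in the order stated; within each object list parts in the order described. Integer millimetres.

translate([0, 0, 701]) cube([1089, 524, 47]);
translate([21, 21, 0]) cube([70, 70, 701]);
translate([998, 21, 0]) cube([70, 70, 701]);
translate([21, 433, 0]) cube([70, 70, 701]);
translate([998, 433, 0]) cube([70, 70, 701]);
translate([356, 254, 748]) {
  cube([51, 16, 540]);
  translate([326, 0, 0]) cube([51, 16, 540]);
  translate([51, 0, 0]) cube([275, 16, 51]);
  translate([51, 0, 489]) cube([275, 16, 51]);
}
translate([1089, -150, 12]) {
  translate([0, 0, 689]) cube([1199, 824, 47]);
  translate([88, 88, 0]) cylinder(h = 689, r = 36);
  translate([1111, 88, 0]) cylinder(h = 689, r = 36);
  translate([88, 736, 0]) cylinder(h = 689, r = 36);
  translate([1111, 736, 0]) cylinder(h = 689, r = 36);
}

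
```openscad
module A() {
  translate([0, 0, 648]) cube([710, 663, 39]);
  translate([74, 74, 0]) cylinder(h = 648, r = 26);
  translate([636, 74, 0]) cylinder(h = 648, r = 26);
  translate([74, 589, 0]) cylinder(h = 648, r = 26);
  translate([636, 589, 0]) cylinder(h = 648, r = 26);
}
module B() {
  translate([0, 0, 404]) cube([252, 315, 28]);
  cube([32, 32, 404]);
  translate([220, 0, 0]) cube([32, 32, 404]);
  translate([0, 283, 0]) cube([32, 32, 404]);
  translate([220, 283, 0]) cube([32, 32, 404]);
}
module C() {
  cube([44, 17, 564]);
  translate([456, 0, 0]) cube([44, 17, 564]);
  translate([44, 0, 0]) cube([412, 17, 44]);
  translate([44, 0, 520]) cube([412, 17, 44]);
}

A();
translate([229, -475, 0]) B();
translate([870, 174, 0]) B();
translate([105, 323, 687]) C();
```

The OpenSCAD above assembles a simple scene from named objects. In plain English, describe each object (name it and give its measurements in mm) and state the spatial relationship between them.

A is a table: top 710 mm (x) × 663 mm (y), 39 mm thick, upper face at z = 687 mm, on four round legs of 52 mm diameter, each leg's bounding box inset 48 mm from the nearest pair of top edges, running from z = 0 to the bottom of the top.

B is a four-legged stool. The seat is 252×315 mm, 28 mm thick, top at z = 432 mm. It stands on four square legs, each 32×32 mm in cross-section, from z = 0 to the seat underside, each flush with a corner of the seat.

C is a picture frame with a 412×476 mm rectangular opening (x by z) and a uniform 44 mm border on every side. Frame depth is 17 mm along y. It is built from two vertical stiles running the full outside height and two horizontal rails spanning the gap between the stiles.

Two stools sit around the table at the −y, +x sides. The picture frame is on top of the table, centred.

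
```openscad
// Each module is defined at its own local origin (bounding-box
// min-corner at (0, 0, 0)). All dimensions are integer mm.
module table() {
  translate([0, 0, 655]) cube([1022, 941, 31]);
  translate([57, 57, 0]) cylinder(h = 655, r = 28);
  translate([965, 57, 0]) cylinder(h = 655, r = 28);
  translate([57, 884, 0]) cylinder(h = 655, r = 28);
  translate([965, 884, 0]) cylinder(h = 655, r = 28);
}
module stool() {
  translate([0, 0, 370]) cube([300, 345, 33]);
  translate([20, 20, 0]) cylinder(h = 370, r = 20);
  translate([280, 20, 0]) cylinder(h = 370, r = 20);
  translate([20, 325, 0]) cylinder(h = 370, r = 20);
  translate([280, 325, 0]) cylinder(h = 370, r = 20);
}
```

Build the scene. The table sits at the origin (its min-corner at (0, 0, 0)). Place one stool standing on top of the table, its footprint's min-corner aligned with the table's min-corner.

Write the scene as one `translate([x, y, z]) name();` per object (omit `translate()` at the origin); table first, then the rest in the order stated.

table();
translate([0, 0, 686]) stool();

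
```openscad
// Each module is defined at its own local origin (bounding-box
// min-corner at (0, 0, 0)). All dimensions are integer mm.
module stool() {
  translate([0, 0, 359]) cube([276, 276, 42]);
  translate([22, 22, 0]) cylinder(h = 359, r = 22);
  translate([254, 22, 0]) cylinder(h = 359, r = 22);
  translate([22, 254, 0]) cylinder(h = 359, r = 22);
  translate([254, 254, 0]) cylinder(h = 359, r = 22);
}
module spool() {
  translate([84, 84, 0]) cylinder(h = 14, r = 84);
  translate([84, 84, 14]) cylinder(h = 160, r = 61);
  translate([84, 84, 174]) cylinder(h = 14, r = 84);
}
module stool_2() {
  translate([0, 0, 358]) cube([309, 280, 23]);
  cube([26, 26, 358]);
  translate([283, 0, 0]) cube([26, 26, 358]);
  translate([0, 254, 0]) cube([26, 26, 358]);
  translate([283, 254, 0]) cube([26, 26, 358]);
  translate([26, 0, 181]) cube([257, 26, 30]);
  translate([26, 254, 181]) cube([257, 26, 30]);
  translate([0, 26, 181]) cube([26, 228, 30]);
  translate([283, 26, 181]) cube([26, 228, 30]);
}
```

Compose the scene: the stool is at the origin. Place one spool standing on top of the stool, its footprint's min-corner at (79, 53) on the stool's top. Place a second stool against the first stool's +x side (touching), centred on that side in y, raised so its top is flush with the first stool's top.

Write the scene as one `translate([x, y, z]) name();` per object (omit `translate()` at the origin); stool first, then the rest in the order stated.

stool();
translate([79, 53, 401]) spool();
translate([276, -2, 20]) stool_2();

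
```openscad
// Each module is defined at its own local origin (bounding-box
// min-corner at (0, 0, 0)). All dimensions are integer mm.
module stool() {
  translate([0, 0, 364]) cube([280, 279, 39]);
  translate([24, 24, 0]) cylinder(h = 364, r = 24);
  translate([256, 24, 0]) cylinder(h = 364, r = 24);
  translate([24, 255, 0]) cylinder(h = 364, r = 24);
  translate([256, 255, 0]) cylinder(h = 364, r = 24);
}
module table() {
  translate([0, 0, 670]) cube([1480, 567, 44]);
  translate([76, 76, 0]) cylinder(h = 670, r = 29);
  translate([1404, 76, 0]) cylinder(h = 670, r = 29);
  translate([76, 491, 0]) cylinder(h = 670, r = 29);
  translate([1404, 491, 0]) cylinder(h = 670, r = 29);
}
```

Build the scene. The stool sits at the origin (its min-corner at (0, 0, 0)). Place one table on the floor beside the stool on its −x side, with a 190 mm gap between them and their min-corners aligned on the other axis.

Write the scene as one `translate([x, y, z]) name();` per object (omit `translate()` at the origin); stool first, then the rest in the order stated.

stool();
translate([-1670, 0, 0]) table();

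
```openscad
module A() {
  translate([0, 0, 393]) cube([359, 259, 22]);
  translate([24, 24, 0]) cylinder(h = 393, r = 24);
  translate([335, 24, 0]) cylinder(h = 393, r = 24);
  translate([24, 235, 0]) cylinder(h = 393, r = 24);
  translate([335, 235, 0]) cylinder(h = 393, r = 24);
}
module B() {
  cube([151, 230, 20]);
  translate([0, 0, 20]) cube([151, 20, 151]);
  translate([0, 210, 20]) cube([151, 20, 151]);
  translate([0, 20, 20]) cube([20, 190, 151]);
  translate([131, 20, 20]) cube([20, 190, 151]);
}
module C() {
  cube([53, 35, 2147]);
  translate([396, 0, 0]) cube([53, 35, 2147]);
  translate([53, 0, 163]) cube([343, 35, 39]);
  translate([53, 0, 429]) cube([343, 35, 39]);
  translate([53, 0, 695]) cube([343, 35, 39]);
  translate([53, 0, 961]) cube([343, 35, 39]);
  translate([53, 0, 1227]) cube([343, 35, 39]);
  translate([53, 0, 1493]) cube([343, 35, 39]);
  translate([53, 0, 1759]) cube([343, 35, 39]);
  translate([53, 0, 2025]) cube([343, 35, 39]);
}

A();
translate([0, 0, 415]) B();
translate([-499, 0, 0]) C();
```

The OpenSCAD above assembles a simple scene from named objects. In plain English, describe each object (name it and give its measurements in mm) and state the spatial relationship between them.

A is a simple wooden stool: a rectangular seat 359 mm (x) by 259 mm (y), 22 mm thick, top face at z = 415 mm, on four round legs, each 48 mm in diameter. The legs rest on z = 0, each leg's axis is inset half a diameter from the nearest pair of seat edges (so the leg's bounding box is flush with the corner).

B is an open storage box with external size 151×230×171 mm and wall thickness 20 mm (the base is also 20 mm thick). The base covers the whole footprint; the four walls stand on the base, with the y-facing walls full-width and the x-facing walls fitting between their inner faces.

C is a straight ladder. Two 53×35 mm vertical rails, 2147 mm tall, stand 449 mm apart (outside-to-outside) with their front faces coplanar on the −y side. 8 rungs, each 35 mm deep and 39 mm tall, span between the inner faces of the rails, front faces flush with the rails. The lowest rung's underside is at z = 163 mm and rungs are spaced 266 mm apart (underside to underside).

The open box is on top of the stool. The ladder is on the floor beside the stool on its −x side.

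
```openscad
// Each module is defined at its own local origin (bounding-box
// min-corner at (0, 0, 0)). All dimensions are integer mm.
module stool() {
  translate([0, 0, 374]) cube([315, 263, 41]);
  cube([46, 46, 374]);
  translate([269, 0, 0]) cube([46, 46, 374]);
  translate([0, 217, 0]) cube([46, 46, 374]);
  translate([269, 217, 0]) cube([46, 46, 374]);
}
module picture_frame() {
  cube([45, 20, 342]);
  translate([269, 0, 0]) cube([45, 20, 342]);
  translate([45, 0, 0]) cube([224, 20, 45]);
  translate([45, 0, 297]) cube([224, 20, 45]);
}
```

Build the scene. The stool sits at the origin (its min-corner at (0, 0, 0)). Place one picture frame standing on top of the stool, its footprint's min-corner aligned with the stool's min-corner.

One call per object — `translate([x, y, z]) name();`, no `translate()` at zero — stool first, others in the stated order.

stool();
translate([0, 0, 415]) picture_frame();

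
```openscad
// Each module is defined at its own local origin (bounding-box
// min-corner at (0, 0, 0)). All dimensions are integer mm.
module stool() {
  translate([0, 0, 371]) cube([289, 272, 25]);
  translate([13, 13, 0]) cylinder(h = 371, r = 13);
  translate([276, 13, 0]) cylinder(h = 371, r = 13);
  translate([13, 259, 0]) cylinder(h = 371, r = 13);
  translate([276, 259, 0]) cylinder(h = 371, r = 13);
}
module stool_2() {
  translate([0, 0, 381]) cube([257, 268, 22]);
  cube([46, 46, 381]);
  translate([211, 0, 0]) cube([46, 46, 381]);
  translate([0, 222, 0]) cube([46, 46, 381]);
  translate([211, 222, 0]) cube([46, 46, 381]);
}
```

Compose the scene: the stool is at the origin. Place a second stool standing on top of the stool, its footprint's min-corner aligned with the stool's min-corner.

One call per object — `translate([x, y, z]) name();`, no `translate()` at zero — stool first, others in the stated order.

stool();
translate([0, 0, 396]) stool_2();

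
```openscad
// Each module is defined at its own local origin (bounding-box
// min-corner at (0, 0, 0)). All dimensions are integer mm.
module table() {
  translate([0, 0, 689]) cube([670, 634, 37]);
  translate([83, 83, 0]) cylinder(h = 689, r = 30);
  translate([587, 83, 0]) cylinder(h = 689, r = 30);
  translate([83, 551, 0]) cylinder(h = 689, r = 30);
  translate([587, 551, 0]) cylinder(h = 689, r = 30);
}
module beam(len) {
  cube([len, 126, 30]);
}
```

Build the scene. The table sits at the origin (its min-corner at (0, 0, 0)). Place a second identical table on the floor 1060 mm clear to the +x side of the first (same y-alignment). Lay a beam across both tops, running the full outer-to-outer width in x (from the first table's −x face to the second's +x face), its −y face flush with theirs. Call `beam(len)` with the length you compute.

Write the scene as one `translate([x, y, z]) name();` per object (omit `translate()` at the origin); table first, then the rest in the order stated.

table();
translate([1730, 0, 0]) table();
translate([0, 0, 726]) beam(2400);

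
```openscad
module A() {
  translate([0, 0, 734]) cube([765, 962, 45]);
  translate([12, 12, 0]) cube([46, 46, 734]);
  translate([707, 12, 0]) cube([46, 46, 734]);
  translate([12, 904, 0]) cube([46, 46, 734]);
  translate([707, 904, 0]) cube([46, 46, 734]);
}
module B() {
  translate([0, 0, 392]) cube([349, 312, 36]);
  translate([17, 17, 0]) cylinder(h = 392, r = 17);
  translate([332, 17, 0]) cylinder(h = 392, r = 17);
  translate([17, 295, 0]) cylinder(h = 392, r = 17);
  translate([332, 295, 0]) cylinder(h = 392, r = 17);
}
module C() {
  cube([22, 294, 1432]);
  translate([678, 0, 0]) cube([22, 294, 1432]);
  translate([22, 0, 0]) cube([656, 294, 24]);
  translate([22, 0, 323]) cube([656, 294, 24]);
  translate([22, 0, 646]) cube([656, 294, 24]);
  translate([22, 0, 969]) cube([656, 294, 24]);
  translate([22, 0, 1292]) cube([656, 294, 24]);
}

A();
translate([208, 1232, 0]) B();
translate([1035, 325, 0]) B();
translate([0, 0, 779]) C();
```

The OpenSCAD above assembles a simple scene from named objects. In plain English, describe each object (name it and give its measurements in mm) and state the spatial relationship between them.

A is a rectangular dining table. The top is 765×962×45 mm with its upper surface at z = 779 mm. It stands on four 46×46 mm square legs, each inset 12 mm from the nearest pair of top edges, running from the floor to the underside of the top.

B is a simple wooden stool: a rectangular seat 349 mm (x) by 312 mm (y), 36 mm thick, top face at z = 428 mm, on four round legs, each 34 mm in diameter. The legs rest on z = 0, each leg's axis is inset half a diameter from the nearest pair of seat edges (so the leg's bounding box is flush with the corner).

C is a bookshelf 700 mm wide overall, 294 mm deep and 1432 mm tall. The two sides are 22 mm thick vertical panels. 5 horizontal shelves of 24 mm thickness span between the inner faces of the sides; the lowest shelf sits on the floor and shelves are stacked with a clear vertical gap of 299 mm between each pair.

Two stools sit around the table at the +y, +x sides. The bookshelf is on top of the table.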